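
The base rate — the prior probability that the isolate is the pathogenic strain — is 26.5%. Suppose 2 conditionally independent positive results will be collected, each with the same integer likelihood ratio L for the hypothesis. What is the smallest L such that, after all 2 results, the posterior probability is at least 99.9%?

Prior odds = 0.265/0.735 = 53/147.
Target odds = 0.999/0.001 = 999.
Need L² ≥ 999 ÷ (53/147) = 146853/53.
52² = 2704 < 146853/53 ≤ 2809 = 53², so L = 53.

53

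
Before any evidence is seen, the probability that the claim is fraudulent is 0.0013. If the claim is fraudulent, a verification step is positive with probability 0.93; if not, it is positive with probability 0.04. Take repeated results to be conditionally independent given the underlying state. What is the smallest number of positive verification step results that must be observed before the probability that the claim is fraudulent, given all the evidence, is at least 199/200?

4

Prior odds = 0.0013/0.9987 = 13/9987.
Likelihood ratio of a positive = 0.93/0.04 = 23.25.
Target posterior odds = 0.995/0.005 = 199.
Require 23.25ⁿ ≥ 199 ÷ (13/9987) = 1987413/13.
23.25³ = 804357/64 falls short of 1987413/13 but 23.25⁴ = 74805201/256 reaches it, so n = 4.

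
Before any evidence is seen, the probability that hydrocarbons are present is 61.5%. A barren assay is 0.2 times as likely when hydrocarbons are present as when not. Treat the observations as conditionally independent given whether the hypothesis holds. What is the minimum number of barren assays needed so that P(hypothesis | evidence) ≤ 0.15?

Prior odds: 0.615 ÷ 0.385 = 123/77.
Likelihood ratio per barren assay = 0.2.
Target odds: 0.15 ÷ 0.85 = 3/17.
Need (123/77) × 0.2ⁿ ≤ 3/17, i.e. 0.2ⁿ ≤ 77/697.
0.2¹ = 0.2 is still above 77/697 but 0.2² = 0.04 is at or below it, so n = 2.

2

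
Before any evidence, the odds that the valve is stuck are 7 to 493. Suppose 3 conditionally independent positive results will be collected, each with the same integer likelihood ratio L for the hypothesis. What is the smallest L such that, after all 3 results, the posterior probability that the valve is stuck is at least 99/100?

Prior odds = 7/493.
Target odds = 0.99/0.01 = 99.
Need L³ ≥ 99 ÷ (7/493) = 48807/7.
19³ = 6859 < 48807/7 ≤ 8000 = 20³, so L = 20.

20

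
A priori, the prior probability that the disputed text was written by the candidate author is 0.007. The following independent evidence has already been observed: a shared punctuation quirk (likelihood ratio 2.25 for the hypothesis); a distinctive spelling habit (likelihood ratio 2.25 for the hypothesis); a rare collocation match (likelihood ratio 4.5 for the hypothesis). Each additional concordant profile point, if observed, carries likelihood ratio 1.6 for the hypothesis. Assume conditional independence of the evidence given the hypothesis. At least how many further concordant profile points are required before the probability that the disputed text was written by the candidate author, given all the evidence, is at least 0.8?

7

Prior odds = 0.007/0.993 = 7/993.
Combined Bayes factor of the evidence already in hand = 2.25 × 2.25 × 4.5 = 22.78125.
Odds after that evidence = (7/993) × 22.78125 = 1701/10592.
Target odds = 0.8/0.2 = 4.
Need 1.6ⁿ ≥ 4 ÷ (1701/10592) = 42368/1701.
1.6⁶ = 262144/15625 falls short of 42368/1701 but 1.6⁷ = 2097152/78125 reaches it, so n = 7.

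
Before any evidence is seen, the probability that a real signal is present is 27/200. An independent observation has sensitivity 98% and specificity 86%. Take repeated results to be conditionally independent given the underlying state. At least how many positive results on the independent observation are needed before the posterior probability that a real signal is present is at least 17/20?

2

Prior odds: 0.135 ÷ 0.865 = 27/173.
False-positive rate = 1 − 0.86 = 0.14; likelihood ratio of a positive = 0.98/0.14 = 7.
Target posterior odds = 0.85/0.15 = 17/3.
Need (27/173) × 7ⁿ ≥ 17/3, i.e. 7ⁿ ≥ 2941/81.
7¹ = 7 falls short of 2941/81 but 7² = 49 reaches it, so n = 2.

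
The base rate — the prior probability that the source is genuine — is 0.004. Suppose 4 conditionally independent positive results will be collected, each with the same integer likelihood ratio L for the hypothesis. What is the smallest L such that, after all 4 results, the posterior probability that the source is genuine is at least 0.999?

23

Prior odds = 0.004/0.996 = 1/249.
Target odds = 0.999/0.001 = 999.
Need L⁴ ≥ 999 ÷ (1/249) = 248751.
22⁴ = 234256 < 248751 ≤ 279841 = 23⁴, so L = 23.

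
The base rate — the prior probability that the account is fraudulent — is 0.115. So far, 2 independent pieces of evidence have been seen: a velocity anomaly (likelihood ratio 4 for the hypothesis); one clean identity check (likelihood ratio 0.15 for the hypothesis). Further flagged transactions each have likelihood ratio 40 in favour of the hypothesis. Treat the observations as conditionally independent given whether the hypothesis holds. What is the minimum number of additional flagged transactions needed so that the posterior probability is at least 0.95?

Prior odds = 0.115/0.885 = 23/177.
Combined Bayes factor of the evidence already in hand = 4 × 0.15 = 0.6.
Odds after that evidence = (23/177) × 0.6 = 23/295.
Target odds = 0.95/0.05 = 19.
Need 40ⁿ ≥ 19 ÷ (23/295) = 5605/23.
40¹ = 40 falls short of 5605/23 but 40² = 1600 reaches it, so n = 2.

2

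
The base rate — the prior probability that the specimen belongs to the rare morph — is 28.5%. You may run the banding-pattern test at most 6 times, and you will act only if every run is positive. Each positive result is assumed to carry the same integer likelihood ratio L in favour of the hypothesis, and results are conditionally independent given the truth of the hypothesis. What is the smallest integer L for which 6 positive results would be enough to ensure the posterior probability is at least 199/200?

Prior odds = 0.285/0.715 = 57/143.
Target odds = 0.995/0.005 = 199.
Need L⁶ ≥ 199 ÷ (57/143) = 28457/57.
2⁶ = 64 < 28457/57 ≤ 729 = 3⁶, so L = 3.

3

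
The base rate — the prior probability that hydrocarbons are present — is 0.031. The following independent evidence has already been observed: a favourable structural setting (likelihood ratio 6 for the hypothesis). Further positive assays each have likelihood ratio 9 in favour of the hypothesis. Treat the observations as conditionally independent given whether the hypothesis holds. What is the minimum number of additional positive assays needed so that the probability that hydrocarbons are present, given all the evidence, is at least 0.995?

Prior odds = 0.031/0.969 = 31/969.
Bayes factor of the evidence already in hand = 6.
Odds after that evidence = (31/969) × 6 = 62/323.
Target odds = 0.995/0.005 = 199.
Need 9ⁿ ≥ 199 ÷ (62/323) = 64277/62.
9³ = 729 falls short of 64277/62 but 9⁴ = 6561 reaches it, so n = 4.

4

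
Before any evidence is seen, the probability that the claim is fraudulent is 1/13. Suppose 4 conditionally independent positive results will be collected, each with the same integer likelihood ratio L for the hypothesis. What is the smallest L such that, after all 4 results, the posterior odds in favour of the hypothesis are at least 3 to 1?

3

Prior odds = (1/13)/(12/13) = 1/12.
Target odds = 3.
Need L⁴ ≥ 3 ÷ (1/12) = 36.
2⁴ = 16 < 36 ≤ 81 = 3⁴, so L = 3.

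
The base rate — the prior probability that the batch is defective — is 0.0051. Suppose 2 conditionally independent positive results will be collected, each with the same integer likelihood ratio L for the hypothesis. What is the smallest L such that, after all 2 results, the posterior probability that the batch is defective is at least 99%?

139

Prior odds = 0.0051/0.9949 = 51/9949.
Target odds = 0.99/0.01 = 99.
Need L² ≥ 99 ÷ (51/9949) = 328317/17.
138² = 19044 < 328317/17 ≤ 19321 = 139², so L = 139.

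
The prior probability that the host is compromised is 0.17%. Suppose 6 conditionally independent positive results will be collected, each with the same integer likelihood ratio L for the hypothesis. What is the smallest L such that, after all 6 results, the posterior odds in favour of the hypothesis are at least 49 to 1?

Prior odds = 0.0017/0.9983 = 17/9983.
Target odds = 49.
Need L⁶ ≥ 49 ÷ (17/9983) = 489167/17.
5⁶ = 15625 < 489167/17 ≤ 46656 = 6⁶, so L = 6.

6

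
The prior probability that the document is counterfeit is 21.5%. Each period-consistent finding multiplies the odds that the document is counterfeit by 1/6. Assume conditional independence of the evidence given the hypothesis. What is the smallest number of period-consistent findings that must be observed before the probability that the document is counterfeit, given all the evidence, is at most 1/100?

Prior odds = 0.215/0.785 = 43/157.
Likelihood ratio per period-consistent finding = 1/6.
Target posterior odds = 0.01/0.99 = 1/99.
Need (43/157) × (1/6)ⁿ ≤ 1/99, i.e. (1/6)ⁿ ≤ 157/4257.
(1/6)¹ = 1/6 is still above 157/4257 but (1/6)² = 1/36 is at or below it, so n = 2.

2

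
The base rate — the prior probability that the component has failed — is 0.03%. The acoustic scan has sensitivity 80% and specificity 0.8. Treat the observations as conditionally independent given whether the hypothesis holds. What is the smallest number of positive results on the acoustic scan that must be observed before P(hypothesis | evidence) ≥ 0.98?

9

Prior odds = 0.0003/0.9997 = 3/9997.
False-positive rate = 1 − 0.8 = 0.2; likelihood ratio of a positive = 0.8/0.2 = 4.
Target posterior odds = 0.98/0.02 = 49.
Require 4ⁿ ≥ 49 ÷ (3/9997) = 489853/3.
4⁸ = 65536 falls short of 489853/3 but 4⁹ = 262144 reaches it, so n = 9.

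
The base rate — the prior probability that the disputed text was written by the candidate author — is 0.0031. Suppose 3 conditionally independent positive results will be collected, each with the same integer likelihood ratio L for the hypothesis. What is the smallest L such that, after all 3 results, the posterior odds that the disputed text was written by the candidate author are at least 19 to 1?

Prior odds = 0.0031/0.9969 = 31/9969.
Target odds = 19.
Need L³ ≥ 19 ÷ (31/9969) = 189411/31.
18³ = 5832 < 189411/31 ≤ 6859 = 19³, so L = 19.

19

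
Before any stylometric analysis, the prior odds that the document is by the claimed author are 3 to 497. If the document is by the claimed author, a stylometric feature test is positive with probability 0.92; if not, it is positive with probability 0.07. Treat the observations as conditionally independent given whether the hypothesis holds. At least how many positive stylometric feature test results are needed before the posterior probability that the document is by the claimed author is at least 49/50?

4

Prior odds = 3/497.
Likelihood ratio of a positive = 0.92/0.07 = 92/7.
Target posterior odds = 0.98/0.02 = 49.
Require (92/7)ⁿ ≥ 49 ÷ (3/497) = 24353/3.
(92/7)³ = 778688/343 falls short of 24353/3 but (92/7)⁴ = 71639296/2401 reaches it, so n = 4.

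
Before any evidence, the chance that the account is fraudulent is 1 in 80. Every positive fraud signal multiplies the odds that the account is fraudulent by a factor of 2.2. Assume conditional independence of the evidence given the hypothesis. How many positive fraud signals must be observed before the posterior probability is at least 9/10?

Prior odds = 0.0125/0.9875 = 1/79.
Likelihood ratio per positive fraud signal = 2.2.
Target odds: 0.9 ÷ 0.1 = 9.
Require 2.2ⁿ ≥ 9 ÷ (1/79) = 711.
2.2⁸ = 214358881/390625 falls short of 711 but 2.2⁹ ≈1207.27 reaches it, so n = 9.

9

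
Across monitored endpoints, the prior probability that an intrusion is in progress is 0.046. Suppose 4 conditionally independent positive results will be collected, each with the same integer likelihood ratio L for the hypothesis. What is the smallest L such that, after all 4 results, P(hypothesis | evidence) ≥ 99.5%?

9

Prior odds = 0.046/0.954 = 23/477.
Target odds = 0.995/0.005 = 199.
Need L⁴ ≥ 199 ÷ (23/477) = 94923/23.
8⁴ = 4096 < 94923/23 ≤ 6561 = 9⁴, so L = 9.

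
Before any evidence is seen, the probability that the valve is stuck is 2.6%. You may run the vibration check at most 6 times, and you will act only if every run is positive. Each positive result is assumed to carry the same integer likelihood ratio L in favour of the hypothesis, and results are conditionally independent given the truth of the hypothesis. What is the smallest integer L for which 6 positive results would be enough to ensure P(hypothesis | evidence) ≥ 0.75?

Prior odds = 0.026/0.974 = 13/487.
Target odds = 0.75/0.25 = 3.
Need L⁶ ≥ 3 ÷ (13/487) = 1461/13.
2⁶ = 64 < 1461/13 ≤ 729 = 3⁶, so L = 3.

3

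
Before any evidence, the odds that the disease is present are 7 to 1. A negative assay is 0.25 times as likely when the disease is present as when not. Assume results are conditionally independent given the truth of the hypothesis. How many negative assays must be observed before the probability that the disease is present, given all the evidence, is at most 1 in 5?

Prior odds = 7.
Likelihood ratio per negative assay = 0.25.
Target odds: 0.2 ÷ 0.8 = 0.25.
Need 7 × 0.25ⁿ ≤ 0.25, i.e. 0.25ⁿ ≤ 1/28.
0.25² = 0.0625 is still above 1/28 but 0.25³ = 0.015625 is at or below it, so n = 3.

3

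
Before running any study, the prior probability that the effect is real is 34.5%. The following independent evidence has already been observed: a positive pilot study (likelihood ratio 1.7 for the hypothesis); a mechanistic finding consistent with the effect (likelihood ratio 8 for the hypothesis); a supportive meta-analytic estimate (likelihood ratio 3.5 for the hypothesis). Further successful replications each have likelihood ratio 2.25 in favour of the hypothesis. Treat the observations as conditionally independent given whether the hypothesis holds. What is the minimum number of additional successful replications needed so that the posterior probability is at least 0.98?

Prior odds = 0.345/0.655 = 69/131.
Combined Bayes factor of the evidence already in hand = 1.7 × 8 × 3.5 = 47.6.
Odds after that evidence = (69/131) × 47.6 = 16422/655.
Target odds = 0.98/0.02 = 49.
Need 2.25ⁿ ≥ 49 ÷ (16422/655) = 4585/2346.
2.25¹ = 2.25, which meets the required 4585/2346; so n = 1.

1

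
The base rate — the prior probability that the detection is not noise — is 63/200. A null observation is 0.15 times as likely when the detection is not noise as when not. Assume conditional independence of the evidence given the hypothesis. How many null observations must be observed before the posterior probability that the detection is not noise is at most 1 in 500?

3

Prior odds: 0.315 ÷ 0.685 = 63/137.
Likelihood ratio per null observation = 0.15.
Target posterior odds = 0.002/0.998 = 1/499.
Need (63/137) × 0.15ⁿ ≤ 1/499, i.e. 0.15ⁿ ≤ 137/31437.
0.15² = 0.0225 is still above 137/31437 but 0.15³ = 0.003375 is at or below it, so n = 3.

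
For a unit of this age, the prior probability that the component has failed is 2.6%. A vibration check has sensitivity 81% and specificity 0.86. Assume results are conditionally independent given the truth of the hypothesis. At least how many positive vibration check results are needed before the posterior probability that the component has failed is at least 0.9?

4

Prior odds: 0.026 ÷ 0.974 = 13/487.
False-positive rate = 1 − 0.86 = 0.14; likelihood ratio of a positive = 0.81/0.14 = 81/14.
Target posterior odds = 0.9/0.1 = 9.
Need (13/487) × (81/14)ⁿ ≥ 9, i.e. (81/14)ⁿ ≥ 4383/13.
(81/14)³ = 531441/2744 falls short of 4383/13 but (81/14)⁴ = 43046721/38416 reaches it, so n = 4.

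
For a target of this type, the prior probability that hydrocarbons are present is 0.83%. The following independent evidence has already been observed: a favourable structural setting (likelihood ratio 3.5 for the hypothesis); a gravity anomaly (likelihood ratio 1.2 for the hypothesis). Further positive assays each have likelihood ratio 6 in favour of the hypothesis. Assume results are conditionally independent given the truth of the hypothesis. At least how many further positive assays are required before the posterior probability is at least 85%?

3

Prior odds = 0.0083/0.9917 = 83/9917.
Combined Bayes factor of the evidence already in hand = 3.5 × 1.2 = 4.2.
Odds after that evidence = (83/9917) × 4.2 = 1743/49585.
Target odds = 0.85/0.15 = 17/3.
Need 6ⁿ ≥ 17/3 ÷ (1743/49585) = 842945/5229.
6² = 36 falls short of 842945/5229 but 6³ = 216 reaches it, so n = 3.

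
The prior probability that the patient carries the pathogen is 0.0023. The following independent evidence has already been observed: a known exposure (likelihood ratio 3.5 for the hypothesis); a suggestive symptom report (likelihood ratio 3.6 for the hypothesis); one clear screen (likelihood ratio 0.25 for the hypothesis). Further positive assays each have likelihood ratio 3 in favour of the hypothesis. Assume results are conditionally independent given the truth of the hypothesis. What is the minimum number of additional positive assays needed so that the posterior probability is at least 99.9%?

Prior odds = 0.0023/0.9977 = 23/9977.
Combined Bayes factor of the evidence already in hand = 3.5 × 3.6 × 0.25 = 3.15.
Odds after that evidence = (23/9977) × 3.15 = 1449/199540.
Target odds = 0.999/0.001 = 999.
Need 3ⁿ ≥ 999 ÷ (1449/199540) = 22148940/161.
3¹⁰ = 59049 falls short of 22148940/161 but 3¹¹ = 177147 reaches it, so n = 11.

11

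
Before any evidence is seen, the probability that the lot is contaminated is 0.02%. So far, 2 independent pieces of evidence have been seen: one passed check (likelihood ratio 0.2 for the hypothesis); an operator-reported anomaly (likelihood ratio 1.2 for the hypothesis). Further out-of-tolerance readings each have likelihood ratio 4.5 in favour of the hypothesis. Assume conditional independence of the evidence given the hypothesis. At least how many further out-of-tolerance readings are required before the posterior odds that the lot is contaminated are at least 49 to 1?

10

Prior odds = 0.0002/0.9998 = 1/4999.
Combined Bayes factor of the evidence already in hand = 0.2 × 1.2 = 0.24.
Odds after that evidence = (1/4999) × 0.24 = 6/124975.
Target odds = 49.
Need 4.5ⁿ ≥ 49 ÷ (6/124975) = 6123775/6.
4.5⁹ = 387420489/512 falls short of 6123775/6 but 4.5¹⁰ ≈3.40506e+06 reaches it, so n = 10.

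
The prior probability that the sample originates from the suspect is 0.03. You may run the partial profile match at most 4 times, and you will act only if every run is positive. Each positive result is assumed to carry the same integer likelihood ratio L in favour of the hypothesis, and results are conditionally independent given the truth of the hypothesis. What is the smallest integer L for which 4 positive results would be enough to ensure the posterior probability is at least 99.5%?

9

Prior odds = 0.03/0.97 = 3/97.
Target odds = 0.995/0.005 = 199.
Need L⁴ ≥ 199 ÷ (3/97) = 19303/3.
8⁴ = 4096 < 19303/3 ≤ 6561 = 9⁴, so L = 9.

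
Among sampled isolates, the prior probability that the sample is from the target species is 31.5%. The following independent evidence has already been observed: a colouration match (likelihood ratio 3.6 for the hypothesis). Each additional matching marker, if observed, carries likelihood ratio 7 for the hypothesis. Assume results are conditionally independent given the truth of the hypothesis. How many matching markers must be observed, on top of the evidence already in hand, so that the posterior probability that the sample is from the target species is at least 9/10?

Prior odds = 0.315/0.685 = 63/137.
Bayes factor of the evidence already in hand = 3.6.
Odds after that evidence = (63/137) × 3.6 = 1134/685.
Target odds = 0.9/0.1 = 9.
Need 7ⁿ ≥ 9 ÷ (1134/685) = 685/126.
7¹ = 7, which meets the required 685/126; so n = 1.

1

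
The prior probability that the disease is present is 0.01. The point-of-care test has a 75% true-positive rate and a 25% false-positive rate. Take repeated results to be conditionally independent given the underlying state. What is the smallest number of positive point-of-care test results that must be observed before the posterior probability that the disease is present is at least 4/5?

Prior odds: 0.01 ÷ 0.99 = 1/99.
Likelihood ratio of a positive result = 0.75/0.25 = 3.
Target odds: 0.8 ÷ 0.2 = 4.
Need (1/99) × 3ⁿ ≥ 4, i.e. 3ⁿ ≥ 396.
3⁵ = 243 falls short of 396 but 3⁶ = 729 reaches it, so n = 6.

6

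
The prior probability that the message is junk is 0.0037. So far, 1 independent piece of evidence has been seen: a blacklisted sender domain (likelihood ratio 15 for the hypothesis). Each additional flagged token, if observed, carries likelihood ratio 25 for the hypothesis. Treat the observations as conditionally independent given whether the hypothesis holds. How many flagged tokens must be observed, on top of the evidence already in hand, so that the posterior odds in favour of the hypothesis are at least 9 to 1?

Prior odds = 0.0037/0.9963 = 37/9963.
Bayes factor of the evidence already in hand = 15.
Odds after that evidence = (37/9963) × 15 = 185/3321.
Target odds = 9.
Need 25ⁿ ≥ 9 ÷ (185/3321) = 29889/185.
25¹ = 25 falls short of 29889/185 but 25² = 625 reaches it, so n = 2.

2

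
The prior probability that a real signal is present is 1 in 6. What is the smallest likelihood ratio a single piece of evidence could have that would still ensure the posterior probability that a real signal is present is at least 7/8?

35

Prior odds = (1/6)/(5/6) = 0.2.
Target odds = 0.875/0.125 = 7.
Required Bayes factor = 7 ÷ 0.2 = 35.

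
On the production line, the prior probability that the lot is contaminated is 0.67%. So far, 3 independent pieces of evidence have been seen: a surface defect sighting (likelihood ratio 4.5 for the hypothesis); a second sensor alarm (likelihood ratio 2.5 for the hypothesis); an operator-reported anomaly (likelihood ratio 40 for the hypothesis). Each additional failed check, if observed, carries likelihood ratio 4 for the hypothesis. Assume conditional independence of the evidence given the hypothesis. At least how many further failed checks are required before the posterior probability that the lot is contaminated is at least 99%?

Prior odds = 0.0067/0.9933 = 67/9933.
Combined Bayes factor of the evidence already in hand = 4.5 × 2.5 × 40 = 450.
Odds after that evidence = (67/9933) × 450 = 10050/3311.
Target odds = 0.99/0.01 = 99.
Need 4ⁿ ≥ 99 ÷ (10050/3311) = 109263/3350.
4² = 16 falls short of 109263/3350 but 4³ = 64 reaches it, so n = 3.

3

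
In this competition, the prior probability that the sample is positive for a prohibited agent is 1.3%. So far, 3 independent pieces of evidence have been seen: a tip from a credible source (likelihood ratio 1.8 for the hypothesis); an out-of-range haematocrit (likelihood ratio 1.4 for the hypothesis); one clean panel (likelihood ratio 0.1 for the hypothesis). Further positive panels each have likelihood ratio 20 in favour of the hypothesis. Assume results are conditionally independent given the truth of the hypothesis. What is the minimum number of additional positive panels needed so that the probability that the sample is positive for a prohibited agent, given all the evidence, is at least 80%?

3

Prior odds = 0.013/0.987 = 13/987.
Combined Bayes factor of the evidence already in hand = 1.8 × 1.4 × 0.1 = 0.252.
Odds after that evidence = (13/987) × 0.252 = 39/11750.
Target odds = 0.8/0.2 = 4.
Need 20ⁿ ≥ 4 ÷ (39/11750) = 47000/39.
20² = 400 falls short of 47000/39 but 20³ = 8000 reaches it, so n = 3.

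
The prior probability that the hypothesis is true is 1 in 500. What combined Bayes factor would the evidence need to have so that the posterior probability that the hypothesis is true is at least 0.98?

Prior odds = 0.002/0.998 = 1/499.
Target odds = 0.98/0.02 = 49.
Required Bayes factor = 49 ÷ (1/499) = 24451.

24451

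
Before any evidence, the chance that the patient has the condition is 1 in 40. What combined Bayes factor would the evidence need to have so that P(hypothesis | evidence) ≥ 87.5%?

273

Prior odds = 0.025/0.975 = 1/39.
Target odds = 0.875/0.125 = 7.
Required Bayes factor = 7 ÷ (1/39) = 273.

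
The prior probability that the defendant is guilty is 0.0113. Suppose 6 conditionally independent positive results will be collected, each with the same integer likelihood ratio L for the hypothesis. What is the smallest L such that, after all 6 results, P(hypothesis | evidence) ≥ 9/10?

4

Prior odds = 0.0113/0.9887 = 113/9887.
Target odds = 0.9/0.1 = 9.
Need L⁶ ≥ 9 ÷ (113/9887) = 88983/113.
3⁶ = 729 < 88983/113 ≤ 4096 = 4⁶, so L = 4.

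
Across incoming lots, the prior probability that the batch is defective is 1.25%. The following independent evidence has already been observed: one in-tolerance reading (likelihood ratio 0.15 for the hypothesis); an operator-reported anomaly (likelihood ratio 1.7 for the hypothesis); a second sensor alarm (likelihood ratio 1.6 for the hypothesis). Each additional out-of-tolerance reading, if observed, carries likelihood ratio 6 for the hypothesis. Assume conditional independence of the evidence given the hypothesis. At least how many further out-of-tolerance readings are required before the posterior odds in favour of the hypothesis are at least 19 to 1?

Prior odds = 0.0125/0.9875 = 1/79.
Combined Bayes factor of the evidence already in hand = 0.15 × 1.7 × 1.6 = 0.408.
Odds after that evidence = (1/79) × 0.408 = 51/9875.
Target odds = 19.
Need 6ⁿ ≥ 19 ÷ (51/9875) = 187625/51.
6⁴ = 1296 falls short of 187625/51 but 6⁵ = 7776 reaches it, so n = 5.

5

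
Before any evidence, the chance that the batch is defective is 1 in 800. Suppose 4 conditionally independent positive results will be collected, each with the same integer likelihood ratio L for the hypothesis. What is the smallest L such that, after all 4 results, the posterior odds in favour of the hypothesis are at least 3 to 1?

7

Prior odds = 0.00125/0.99875 = 1/799.
Target odds = 3.
Need L⁴ ≥ 3 ÷ (1/799) = 2397.
6⁴ = 1296 < 2397 ≤ 2401 = 7⁴, so L = 7.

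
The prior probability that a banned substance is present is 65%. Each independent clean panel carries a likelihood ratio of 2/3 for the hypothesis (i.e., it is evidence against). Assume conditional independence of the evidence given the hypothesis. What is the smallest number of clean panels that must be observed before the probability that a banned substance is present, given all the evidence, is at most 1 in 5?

Prior odds = 0.65/0.35 = 13/7.
Likelihood ratio per clean panel = 2/3.
Target odds: 0.2 ÷ 0.8 = 0.25.
Need (13/7) × (2/3)ⁿ ≤ 0.25, i.e. (2/3)ⁿ ≤ 7/52.
(2/3)⁴ = 16/81 is still above 7/52 but (2/3)⁵ = 32/243 is at or below it, so n = 5.

5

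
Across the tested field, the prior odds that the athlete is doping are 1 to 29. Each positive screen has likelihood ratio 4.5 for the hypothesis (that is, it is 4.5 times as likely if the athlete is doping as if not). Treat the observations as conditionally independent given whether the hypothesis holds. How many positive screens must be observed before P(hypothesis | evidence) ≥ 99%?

6

Prior odds = 1/29.
Likelihood ratio per positive screen = 4.5.
Target odds: 0.99 ÷ 0.01 = 99.
Need (1/29) × 4.5ⁿ ≥ 99, i.e. 4.5ⁿ ≥ 2871.
4.5⁵ = 1845.28125 falls short of 2871 but 4.5⁶ = 8303.765625 reaches it, so n = 6.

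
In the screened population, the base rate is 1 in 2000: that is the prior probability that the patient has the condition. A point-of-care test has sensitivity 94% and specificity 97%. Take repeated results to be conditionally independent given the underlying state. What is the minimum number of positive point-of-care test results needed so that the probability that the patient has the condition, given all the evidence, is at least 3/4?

Prior odds: 0.0005 ÷ 0.9995 = 1/1999.
False-positive rate = 1 − 0.97 = 0.03; likelihood ratio of a positive = 0.94/0.03 = 94/3.
Target odds: 0.75 ÷ 0.25 = 3.
Need (1/1999) × (94/3)ⁿ ≥ 3, i.e. (94/3)ⁿ ≥ 5997.
(94/3)² = 8836/9 falls short of 5997 but (94/3)³ = 830584/27 reaches it, so n = 3.

3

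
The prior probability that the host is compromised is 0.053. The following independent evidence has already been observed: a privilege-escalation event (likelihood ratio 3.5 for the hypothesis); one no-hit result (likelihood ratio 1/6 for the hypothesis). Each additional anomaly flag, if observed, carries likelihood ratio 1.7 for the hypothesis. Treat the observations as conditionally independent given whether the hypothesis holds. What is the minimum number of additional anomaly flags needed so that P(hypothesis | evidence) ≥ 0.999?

20

Prior odds = 0.053/0.947 = 53/947.
Combined Bayes factor of the evidence already in hand = 3.5 × (1/6) = 7/12.
Odds after that evidence = (53/947) × 7/12 = 371/11364.
Target odds = 0.999/0.001 = 999.
Need 1.7ⁿ ≥ 999 ÷ (371/11364) = 11352636/371.
1.7¹⁹ ≈23907.2 falls short of 11352636/371 but 1.7²⁰ ≈40642.3 reaches it, so n = 20.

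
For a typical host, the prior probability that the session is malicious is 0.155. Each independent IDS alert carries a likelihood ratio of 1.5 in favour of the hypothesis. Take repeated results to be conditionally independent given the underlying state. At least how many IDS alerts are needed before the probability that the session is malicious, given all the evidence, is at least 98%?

14

Prior odds = 0.155/0.845 = 31/169.
Likelihood ratio per IDS alert = 1.5.
Target posterior odds = 0.98/0.02 = 49.
Require 1.5ⁿ ≥ 49 ÷ (31/169) = 8281/31.
1.5¹³ = 1594323/8192 falls short of 8281/31 but 1.5¹⁴ = 4782969/16384 reaches it, so n = 14.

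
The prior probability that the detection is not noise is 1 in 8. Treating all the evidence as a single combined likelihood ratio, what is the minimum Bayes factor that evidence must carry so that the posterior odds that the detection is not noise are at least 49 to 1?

Prior odds = 0.125/0.875 = 1/7.
Target odds = 49.
Required Bayes factor = 49 ÷ (1/7) = 343.

343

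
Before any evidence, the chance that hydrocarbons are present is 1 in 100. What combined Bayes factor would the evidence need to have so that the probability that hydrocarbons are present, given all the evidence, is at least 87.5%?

693

Prior odds = 0.01/0.99 = 1/99.
Target odds = 0.875/0.125 = 7.
Required Bayes factor = 7 ÷ (1/99) = 693.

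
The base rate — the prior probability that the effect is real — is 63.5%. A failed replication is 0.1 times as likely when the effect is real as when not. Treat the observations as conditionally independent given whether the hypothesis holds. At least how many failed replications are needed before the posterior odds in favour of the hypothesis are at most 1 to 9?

Prior odds = 0.635/0.365 = 127/73.
Likelihood ratio per failed replication = 0.1.
Target odds = 1/9.
Require 0.1ⁿ ≤ 1/9 ÷ (127/73) = 73/1143.
0.1¹ = 0.1 is still above 73/1143 but 0.1² = 0.01 is at or below it, so n = 2.

2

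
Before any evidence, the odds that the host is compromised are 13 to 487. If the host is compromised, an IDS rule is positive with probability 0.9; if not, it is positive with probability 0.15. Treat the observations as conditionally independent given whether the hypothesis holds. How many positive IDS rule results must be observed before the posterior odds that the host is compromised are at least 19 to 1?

4

Prior odds = 13/487.
Likelihood ratio of a positive = 0.9/0.15 = 6.
Target odds = 19.
Require 6ⁿ ≥ 19 ÷ (13/487) = 9253/13.
6³ = 216 falls short of 9253/13 but 6⁴ = 1296 reaches it, so n = 4.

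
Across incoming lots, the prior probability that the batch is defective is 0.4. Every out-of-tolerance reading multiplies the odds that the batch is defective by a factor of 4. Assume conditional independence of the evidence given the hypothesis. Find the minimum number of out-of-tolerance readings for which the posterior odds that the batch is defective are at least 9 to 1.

Prior odds: 0.4 ÷ 0.6 = 2/3.
Likelihood ratio per out-of-tolerance reading = 4.
Target odds = 9.
Require 4ⁿ ≥ 9 ÷ (2/3) = 13.5.
4¹ = 4 falls short of 13.5 but 4² = 16 reaches it, so n = 2.

2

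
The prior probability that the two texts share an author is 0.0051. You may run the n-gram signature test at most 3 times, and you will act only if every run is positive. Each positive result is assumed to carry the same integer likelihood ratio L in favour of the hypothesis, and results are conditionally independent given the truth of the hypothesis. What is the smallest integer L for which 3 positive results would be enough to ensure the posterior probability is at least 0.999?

58

Prior odds = 0.0051/0.9949 = 51/9949.
Target odds = 0.999/0.001 = 999.
Need L³ ≥ 999 ÷ (51/9949) = 3313017/17.
57³ = 185193 < 3313017/17 ≤ 195112 = 58³, so L = 58.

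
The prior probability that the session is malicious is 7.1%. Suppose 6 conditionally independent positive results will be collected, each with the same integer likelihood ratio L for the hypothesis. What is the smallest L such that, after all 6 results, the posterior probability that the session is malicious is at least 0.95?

Prior odds = 0.071/0.929 = 71/929.
Target odds = 0.95/0.05 = 19.
Need L⁶ ≥ 19 ÷ (71/929) = 17651/71.
2⁶ = 64 < 17651/71 ≤ 729 = 3⁶, so L = 3.

3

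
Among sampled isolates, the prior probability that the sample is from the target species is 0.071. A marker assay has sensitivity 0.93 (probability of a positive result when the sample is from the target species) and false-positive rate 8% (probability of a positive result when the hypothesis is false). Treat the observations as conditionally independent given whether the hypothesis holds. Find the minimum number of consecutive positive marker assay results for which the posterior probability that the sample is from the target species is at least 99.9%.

4

Prior odds = 0.071/0.929 = 71/929.
Likelihood ratio of a positive result = 0.93/0.08 = 11.625.
Target odds: 0.999 ÷ 0.001 = 999.
Need (71/929) × 11.625ⁿ ≥ 999, i.e. 11.625ⁿ ≥ 928071/71.
11.625³ = 804357/512 falls short of 928071/71 but 11.625⁴ = 74805201/4096 reaches it, so n = 4.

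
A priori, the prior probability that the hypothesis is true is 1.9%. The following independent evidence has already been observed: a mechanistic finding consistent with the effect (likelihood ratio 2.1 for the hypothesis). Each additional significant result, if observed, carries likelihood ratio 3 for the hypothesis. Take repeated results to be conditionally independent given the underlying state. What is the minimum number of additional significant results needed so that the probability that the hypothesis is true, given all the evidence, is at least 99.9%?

Prior odds = 0.019/0.981 = 19/981.
Bayes factor of the evidence already in hand = 2.1.
Odds after that evidence = (19/981) × 2.1 = 133/3270.
Target odds = 0.999/0.001 = 999.
Need 3ⁿ ≥ 999 ÷ (133/3270) = 3266730/133.
3⁹ = 19683 falls short of 3266730/133 but 3¹⁰ = 59049 reaches it, so n = 10.

10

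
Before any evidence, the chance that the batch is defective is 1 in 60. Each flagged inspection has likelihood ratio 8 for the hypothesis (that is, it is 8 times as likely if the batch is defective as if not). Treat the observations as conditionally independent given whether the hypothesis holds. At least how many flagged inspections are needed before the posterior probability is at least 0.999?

6

Prior odds = (1/60)/(59/60) = 1/59.
Likelihood ratio per flagged inspection = 8.
Target odds: 0.999 ÷ 0.001 = 999.
Need (1/59) × 8ⁿ ≥ 999, i.e. 8ⁿ ≥ 58941.
8⁵ = 32768 falls short of 58941 but 8⁶ = 262144 reaches it, so n = 6.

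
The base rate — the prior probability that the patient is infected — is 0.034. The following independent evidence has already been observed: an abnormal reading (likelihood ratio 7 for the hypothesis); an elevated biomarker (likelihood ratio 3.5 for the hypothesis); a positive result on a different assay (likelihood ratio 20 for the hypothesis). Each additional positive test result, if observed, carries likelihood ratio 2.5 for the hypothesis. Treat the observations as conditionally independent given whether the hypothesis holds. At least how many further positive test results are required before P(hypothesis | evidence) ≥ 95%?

1

Prior odds = 0.034/0.966 = 17/483.
Combined Bayes factor of the evidence already in hand = 7 × 3.5 × 20 = 490.
Odds after that evidence = (17/483) × 490 = 1190/69.
Target odds = 0.95/0.05 = 19.
Need 2.5ⁿ ≥ 19 ÷ (1190/69) = 1311/1190.
2.5¹ = 2.5, which meets the required 1311/1190; so n = 1.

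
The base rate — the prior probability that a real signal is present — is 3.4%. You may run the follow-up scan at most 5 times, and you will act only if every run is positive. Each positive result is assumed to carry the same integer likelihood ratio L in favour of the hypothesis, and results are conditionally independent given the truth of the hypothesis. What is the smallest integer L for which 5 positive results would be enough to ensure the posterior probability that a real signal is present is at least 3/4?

3

Prior odds = 0.034/0.966 = 17/483.
Target odds = 0.75/0.25 = 3.
Need L⁵ ≥ 3 ÷ (17/483) = 1449/17.
2⁵ = 32 < 1449/17 ≤ 243 = 3⁵, so L = 3.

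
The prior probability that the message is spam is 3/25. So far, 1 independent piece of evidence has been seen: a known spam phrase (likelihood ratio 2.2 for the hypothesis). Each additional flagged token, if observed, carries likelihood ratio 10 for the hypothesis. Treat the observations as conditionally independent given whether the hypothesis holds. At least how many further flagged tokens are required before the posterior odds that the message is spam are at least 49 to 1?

Prior odds = 0.12/0.88 = 3/22.
Bayes factor of the evidence already in hand = 2.2.
Odds after that evidence = (3/22) × 2.2 = 0.3.
Target odds = 49.
Need 10ⁿ ≥ 49 ÷ 0.3 = 490/3.
10² = 100 falls short of 490/3 but 10³ = 1000 reaches it, so n = 3.

3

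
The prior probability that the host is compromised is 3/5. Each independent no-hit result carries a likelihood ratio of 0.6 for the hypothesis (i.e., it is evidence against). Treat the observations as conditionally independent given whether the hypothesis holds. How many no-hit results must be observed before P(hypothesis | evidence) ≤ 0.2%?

Prior odds = 0.6/0.4 = 1.5.
Likelihood ratio per no-hit result = 0.6.
Target odds: 0.002 ÷ 0.998 = 1/499.
Need 1.5 × 0.6ⁿ ≤ 1/499, i.e. 0.6ⁿ ≤ 2/1497.
0.6¹² = 531441/244140625 is still above 2/1497 but 0.6¹³ ≈0.00130607 is at or below it, so n = 13.

13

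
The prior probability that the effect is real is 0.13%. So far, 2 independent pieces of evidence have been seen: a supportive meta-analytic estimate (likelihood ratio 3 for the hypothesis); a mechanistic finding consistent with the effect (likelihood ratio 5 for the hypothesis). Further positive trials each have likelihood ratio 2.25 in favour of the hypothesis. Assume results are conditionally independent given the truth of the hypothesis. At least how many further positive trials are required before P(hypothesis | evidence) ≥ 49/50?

10

Prior odds = 0.0013/0.9987 = 13/9987.
Combined Bayes factor of the evidence already in hand = 3 × 5 = 15.
Odds after that evidence = (13/9987) × 15 = 65/3329.
Target odds = 0.98/0.02 = 49.
Need 2.25ⁿ ≥ 49 ÷ (65/3329) = 163121/65.
2.25⁹ = 387420489/262144 falls short of 163121/65 but 2.25¹⁰ ≈3325.26 reaches it, so n = 10.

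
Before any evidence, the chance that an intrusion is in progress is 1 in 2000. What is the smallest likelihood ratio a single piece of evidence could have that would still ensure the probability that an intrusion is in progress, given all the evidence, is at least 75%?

5997

Prior odds = 0.0005/0.9995 = 1/1999.
Target odds = 0.75/0.25 = 3.
Required Bayes factor = 3 ÷ (1/1999) = 5997.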